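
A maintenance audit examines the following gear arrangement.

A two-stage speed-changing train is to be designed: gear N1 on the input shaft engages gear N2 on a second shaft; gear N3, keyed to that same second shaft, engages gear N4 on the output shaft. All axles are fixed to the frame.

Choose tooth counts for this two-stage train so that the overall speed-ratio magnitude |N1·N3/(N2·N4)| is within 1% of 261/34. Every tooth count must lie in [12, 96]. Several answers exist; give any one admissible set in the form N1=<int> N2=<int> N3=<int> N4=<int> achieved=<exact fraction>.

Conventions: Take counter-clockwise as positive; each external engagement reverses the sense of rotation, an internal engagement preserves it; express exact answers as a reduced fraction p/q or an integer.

N1=18 N2=12 N3=87 N4=17 achieved=261/34

2-stage fixed-axis compound train for ratio 261/34
target = 261/34 in lowest terms: an exact hit needs N1·N3 = k·261 and N2·N4 = k·34 for one integer k, every count in [12, 96]; additionally prefer no 1:1 stage (N1 ≠ N2, N3 ≠ N4)
k = 1…5: no 1:1-free in-range split of k·261 and k·34 into factor pairs; take k = 6
k = 6: N1·N3 = 1566 = 18·87, N2·N4 = 204 = 12·17
achieved = 18·87/(12·17) = 261/34; |achieved − target| = 0 ≤ 261/3400 ✓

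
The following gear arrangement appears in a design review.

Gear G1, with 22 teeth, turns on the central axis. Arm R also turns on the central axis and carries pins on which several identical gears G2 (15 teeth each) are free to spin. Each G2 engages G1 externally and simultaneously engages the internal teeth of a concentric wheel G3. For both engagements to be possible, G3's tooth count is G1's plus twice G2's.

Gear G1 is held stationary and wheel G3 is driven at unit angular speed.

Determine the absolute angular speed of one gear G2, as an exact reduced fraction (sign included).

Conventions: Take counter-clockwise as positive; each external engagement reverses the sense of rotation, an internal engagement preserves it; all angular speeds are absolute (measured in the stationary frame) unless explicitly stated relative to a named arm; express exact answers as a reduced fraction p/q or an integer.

26/15

topology: planetary set — G1 22T / G2 15T / G3 52T, arm = carrier (Willis)
ring teeth: 22 + 2·15 = 52
22(ω_sun−ω_arm) = −52(ω_ring−ω_arm),  ω_sun = 0, ω_ring = 1
22(0−ω_arm) = −52(1−ω_arm)  ⇒  74·ω_arm = 52  ⇒  ω_arm = 26/37
sun–planet mesh: 22·(0−26/37) = −15·(ω_p−ω_arm)  ⇒  ω_p−ω_arm = 572/555
ω_p = 26/37 + 572/555 = 26/15
exact speed ratio = 26/15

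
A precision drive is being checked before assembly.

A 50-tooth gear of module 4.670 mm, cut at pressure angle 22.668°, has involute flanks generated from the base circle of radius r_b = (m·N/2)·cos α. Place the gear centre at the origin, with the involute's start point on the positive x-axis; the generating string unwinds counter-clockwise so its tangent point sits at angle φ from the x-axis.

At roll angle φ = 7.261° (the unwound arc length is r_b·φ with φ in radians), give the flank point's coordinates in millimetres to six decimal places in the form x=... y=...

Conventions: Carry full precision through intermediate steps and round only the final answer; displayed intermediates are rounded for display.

topology: single-mesh involute geometry — m = 4.670, N = 50
pitch radius r_p = m·N/2 = 4.670·50/2 = 116.750000
base radius r_b = r_p·cos α = 116.750000·cos 22.668° = 107.731468
roll angle φ = 7.261° = 0.12672836 rad
x = r_b·(cos φ + φ·sin φ) = 108.593086
y = r_b·(sin φ − φ·cos φ) = 0.072970

x=108.593086 y=0.072970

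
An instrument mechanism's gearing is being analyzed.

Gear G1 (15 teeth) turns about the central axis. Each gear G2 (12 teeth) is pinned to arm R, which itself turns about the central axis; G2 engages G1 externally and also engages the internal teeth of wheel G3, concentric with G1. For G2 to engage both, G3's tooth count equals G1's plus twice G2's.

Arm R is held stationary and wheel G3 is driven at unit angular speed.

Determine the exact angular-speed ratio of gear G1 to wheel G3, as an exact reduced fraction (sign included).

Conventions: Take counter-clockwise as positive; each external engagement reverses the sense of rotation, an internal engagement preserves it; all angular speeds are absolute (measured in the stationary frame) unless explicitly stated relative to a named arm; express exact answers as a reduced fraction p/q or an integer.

planetary set (15T centre, 12T on arm, 39T internal) — Willis relation
ring teeth: 15 + 2·12 = 39
15(ω_sun−ω_arm) = −39(ω_ring−ω_arm),  ω_arm = 0, ω_ring = 1
ω_sun = 0 − (39/15)(1−0) = -13/5
ω_out/ω_in = -13/5

-13/5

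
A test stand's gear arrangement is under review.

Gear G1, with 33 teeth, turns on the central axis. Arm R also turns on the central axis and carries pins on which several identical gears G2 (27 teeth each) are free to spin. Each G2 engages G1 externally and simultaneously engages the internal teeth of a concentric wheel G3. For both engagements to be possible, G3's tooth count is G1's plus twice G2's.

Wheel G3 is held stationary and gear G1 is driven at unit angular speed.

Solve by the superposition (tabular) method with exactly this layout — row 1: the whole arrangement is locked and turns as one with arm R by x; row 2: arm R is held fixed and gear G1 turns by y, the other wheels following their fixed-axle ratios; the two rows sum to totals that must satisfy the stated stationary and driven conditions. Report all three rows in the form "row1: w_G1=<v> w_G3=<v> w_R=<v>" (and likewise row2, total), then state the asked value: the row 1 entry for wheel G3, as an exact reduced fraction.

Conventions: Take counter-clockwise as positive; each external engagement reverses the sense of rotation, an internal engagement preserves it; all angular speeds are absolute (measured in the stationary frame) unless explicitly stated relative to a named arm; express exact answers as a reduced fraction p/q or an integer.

recognized (axles ride arm R): planetary set, 33/27/87 teeth
superposition row 1 [locked train]: every member turns x
row 2 — arm fixed, fixed-axis ratios: sun y, ring −(33/87)·y, arm 0
boundary: total ω_ring = x − (33/87)·y = 0 and total ω_sun = x + y = 1  ⇒  y = 29/40, x = 11/40
row 2 ring = −(33/87)·29/40 = -11/40
totals (row 1 + row 2): sun 11/40 + 29/40 = 1, ring 11/40 + (-11/40) = 0, arm 11/40 + 0 = 11/40
asked cell (row1, ring) = 11/40

row1: w_G1=11/40 w_G3=11/40 w_R=11/40
row2: w_G1=29/40 w_G3=-11/40 w_R=0
total: w_G1=1 w_G3=0 w_R=11/40
asked value: 11/40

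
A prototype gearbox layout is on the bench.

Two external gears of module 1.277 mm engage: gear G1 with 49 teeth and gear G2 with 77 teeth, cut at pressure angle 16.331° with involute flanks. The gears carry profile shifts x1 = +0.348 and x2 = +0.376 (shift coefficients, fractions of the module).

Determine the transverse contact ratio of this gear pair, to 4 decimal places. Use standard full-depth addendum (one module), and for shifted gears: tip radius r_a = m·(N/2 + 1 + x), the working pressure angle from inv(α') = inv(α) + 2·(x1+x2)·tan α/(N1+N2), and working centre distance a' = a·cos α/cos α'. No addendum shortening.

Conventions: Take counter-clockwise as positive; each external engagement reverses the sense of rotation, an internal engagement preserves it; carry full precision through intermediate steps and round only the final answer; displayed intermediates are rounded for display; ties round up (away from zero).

1.9013

class = single-mesh tooth geometry [involute pair 49T × 77T, m = 1.277]
base radii: r_b1 = 30.024193, r_b2 = 47.180874
tip radii: r_a1 = 33.007896, r_a2 = 50.921652
inv(α') = inv(16.331°) + 2·(+0.348+0.376)·tan α/(49+77) = 0.01134542  ⇒  α' = 18.31167°
a' = a·cos α / cos α' = 80.4510·cos 16.331°/cos 18.31167° = 81.323149
action lengths: √(r_a1²−r_b1²) = 13.713827, √(r_a2²−r_b2²) = 19.156715
base pitch p_b = π·m·cos α = 3.849950
CR = (13.713827 + 19.156715 − 81.323149·sin 18.31167°)/3.849950 = 1.901313
contact ratio ≈ 1.9013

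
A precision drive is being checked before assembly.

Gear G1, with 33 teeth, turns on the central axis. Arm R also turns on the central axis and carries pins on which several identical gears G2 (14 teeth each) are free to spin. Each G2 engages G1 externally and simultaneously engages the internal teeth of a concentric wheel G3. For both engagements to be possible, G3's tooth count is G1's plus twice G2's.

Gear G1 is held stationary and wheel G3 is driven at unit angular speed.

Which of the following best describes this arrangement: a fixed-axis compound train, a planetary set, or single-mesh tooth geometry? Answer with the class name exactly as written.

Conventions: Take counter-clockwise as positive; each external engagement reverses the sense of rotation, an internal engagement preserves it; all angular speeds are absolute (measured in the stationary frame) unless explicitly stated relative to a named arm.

class = planetary set [G3 = 33+2·14 = 61; Willis about the carrier]
classification: planetary set

planetary set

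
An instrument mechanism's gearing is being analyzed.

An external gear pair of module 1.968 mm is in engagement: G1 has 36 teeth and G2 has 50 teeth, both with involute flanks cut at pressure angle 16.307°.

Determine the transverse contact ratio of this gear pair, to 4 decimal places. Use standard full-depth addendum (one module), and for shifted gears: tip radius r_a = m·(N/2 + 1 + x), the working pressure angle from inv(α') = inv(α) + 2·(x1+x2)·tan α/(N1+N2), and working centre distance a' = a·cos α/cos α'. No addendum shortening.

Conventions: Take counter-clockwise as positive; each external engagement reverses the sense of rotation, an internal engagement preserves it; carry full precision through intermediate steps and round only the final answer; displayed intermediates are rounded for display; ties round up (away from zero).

topology: single-mesh involute geometry — m = 1.968, 36T/50T pair
base radii: r_b1 = 33.998928, r_b2 = 47.220733
tip radii: r_a1 = 37.392000, r_a2 = 51.168000
no profile shift: α' = α, a' = a
action lengths: √(r_a1²−r_b1²) = 15.563887, √(r_a2²−r_b2²) = 19.707019
base pitch p_b = π·m·cos α = 5.933932
CR = (15.563887 + 19.707019 − 84.624000·sin 16.30700°)/5.933932 = 1.939665
contact ratio ≈ 1.9397

1.9397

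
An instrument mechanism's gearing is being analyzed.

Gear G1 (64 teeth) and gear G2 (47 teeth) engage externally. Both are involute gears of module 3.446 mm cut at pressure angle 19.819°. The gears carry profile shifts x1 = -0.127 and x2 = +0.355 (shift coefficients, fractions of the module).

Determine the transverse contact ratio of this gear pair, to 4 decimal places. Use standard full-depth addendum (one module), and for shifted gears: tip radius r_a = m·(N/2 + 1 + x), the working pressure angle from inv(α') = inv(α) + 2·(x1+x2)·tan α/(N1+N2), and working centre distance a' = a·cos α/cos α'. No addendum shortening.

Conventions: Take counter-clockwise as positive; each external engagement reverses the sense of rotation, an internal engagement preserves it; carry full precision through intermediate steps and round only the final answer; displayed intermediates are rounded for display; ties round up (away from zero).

1.7231

single-mesh involute tooth geometry (64T engaging 47T at module 3.446)
base radii: r_b1 = 103.740412, r_b2 = 76.184365
tip radii: r_a1 = 113.280358, r_a2 = 85.650330
inv(α') = inv(19.819°) + 2·(-0.127+0.355)·tan α/(64+47) = 0.01597054  ⇒  α' = 20.45001°
a' = a·cos α / cos α' = 191.2530·cos 19.819°/cos 20.45001° = 192.026806
action lengths: √(r_a1²−r_b1²) = 45.501280, √(r_a2²−r_b2²) = 39.139770
base pitch p_b = π·m·cos α = 10.184691
CR = (45.501280 + 39.139770 − 192.026806·sin 20.45001°)/10.184691 = 1.723057
contact ratio ≈ 1.7231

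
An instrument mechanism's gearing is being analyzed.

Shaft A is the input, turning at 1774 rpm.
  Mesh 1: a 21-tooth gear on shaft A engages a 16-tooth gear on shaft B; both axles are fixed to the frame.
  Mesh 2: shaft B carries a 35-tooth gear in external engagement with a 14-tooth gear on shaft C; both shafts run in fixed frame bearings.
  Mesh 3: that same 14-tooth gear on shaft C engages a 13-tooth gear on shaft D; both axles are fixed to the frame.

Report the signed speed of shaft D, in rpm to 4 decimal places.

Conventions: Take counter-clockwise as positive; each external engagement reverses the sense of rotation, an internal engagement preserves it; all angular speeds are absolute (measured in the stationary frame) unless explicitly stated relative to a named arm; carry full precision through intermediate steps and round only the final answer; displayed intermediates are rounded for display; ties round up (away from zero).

3-mesh fixed-axis compound train (all bearings frame-fixed)
mesh 1 [21T→16T]: ω = 1774.0000×21/16 = 2328.3750 rpm, sense flips to −
mesh 2 [35T→14T]: ω = 2328.3750×35/14 = 5820.9375 rpm, sense flips to +
mesh 3 [14T→13T]: ω = 5820.9375×14/13 = 6268.7019 rpm, sense flips to −
signed output speed = -6268.7019 rpm

-6268.7019 rpm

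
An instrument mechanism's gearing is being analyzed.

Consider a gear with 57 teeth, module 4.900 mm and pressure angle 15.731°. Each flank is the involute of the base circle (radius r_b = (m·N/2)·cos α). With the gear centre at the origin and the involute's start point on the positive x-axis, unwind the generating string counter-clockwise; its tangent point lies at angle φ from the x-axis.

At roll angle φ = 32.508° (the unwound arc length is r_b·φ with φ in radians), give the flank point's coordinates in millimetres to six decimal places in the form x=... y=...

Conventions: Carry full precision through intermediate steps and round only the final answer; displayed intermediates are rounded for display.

x=154.344670 y=7.923159

single-mesh involute tooth geometry (57T wheel at module 4.900)
pitch radius r_p = m·N/2 = 4.900·57/2 = 139.650000
base radius r_b = r_p·cos α = 139.650000·cos 15.731° = 134.419437
roll angle φ = 32.508° = 0.56737163 rad
x = r_b·(cos φ + φ·sin φ) = 154.344670
y = r_b·(sin φ − φ·cos φ) = 7.923159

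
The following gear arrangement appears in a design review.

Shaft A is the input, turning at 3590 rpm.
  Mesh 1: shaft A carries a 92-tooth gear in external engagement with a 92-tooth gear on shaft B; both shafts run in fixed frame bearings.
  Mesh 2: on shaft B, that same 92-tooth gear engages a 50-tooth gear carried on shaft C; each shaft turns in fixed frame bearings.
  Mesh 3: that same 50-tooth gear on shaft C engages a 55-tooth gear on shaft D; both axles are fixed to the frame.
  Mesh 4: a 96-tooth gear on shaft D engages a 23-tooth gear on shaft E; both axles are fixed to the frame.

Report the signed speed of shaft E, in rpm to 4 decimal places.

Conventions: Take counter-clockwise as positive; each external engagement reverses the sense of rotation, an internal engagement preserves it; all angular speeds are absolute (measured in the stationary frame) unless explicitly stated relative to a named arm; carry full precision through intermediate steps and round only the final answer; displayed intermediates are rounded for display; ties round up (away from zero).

recognized (5 fixed axles, 4 meshes): fixed-axis compound train
mesh 1 [92T→92T]: ω = 3590.0000×92/92 = 3590.0000 rpm, sense flips to −
mesh 2 [92T→50T]: ω = 3590.0000×92/50 = 6605.6000 rpm, sense flips to +
mesh 3 [50T→55T]: ω = 6605.6000×50/55 = 6005.0909 rpm, sense flips to −
mesh 4 [96T→23T]: ω = 6005.0909×96/23 = 25064.7273 rpm, sense flips to +
signed output speed = +25064.7273 rpm

+25064.7273 rpm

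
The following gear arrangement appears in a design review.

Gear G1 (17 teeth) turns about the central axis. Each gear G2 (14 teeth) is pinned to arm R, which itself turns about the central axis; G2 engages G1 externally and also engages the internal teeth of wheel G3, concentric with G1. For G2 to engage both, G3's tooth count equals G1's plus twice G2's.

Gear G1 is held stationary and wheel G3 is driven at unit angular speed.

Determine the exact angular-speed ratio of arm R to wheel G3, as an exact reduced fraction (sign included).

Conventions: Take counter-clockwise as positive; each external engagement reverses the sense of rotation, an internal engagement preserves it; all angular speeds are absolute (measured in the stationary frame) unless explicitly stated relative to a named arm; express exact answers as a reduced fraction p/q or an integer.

recognized (axles ride arm R): planetary set, 17/14/45 teeth
ring teeth: 17 + 2·14 = 45
17(ω_sun−ω_arm) = −45(ω_ring−ω_arm),  ω_sun = 0, ω_ring = 1
17(0−ω_arm) = −45(1−ω_arm)  ⇒  62·ω_arm = 45  ⇒  ω_arm = 45/62
ω_out/ω_in = 45/62

45/62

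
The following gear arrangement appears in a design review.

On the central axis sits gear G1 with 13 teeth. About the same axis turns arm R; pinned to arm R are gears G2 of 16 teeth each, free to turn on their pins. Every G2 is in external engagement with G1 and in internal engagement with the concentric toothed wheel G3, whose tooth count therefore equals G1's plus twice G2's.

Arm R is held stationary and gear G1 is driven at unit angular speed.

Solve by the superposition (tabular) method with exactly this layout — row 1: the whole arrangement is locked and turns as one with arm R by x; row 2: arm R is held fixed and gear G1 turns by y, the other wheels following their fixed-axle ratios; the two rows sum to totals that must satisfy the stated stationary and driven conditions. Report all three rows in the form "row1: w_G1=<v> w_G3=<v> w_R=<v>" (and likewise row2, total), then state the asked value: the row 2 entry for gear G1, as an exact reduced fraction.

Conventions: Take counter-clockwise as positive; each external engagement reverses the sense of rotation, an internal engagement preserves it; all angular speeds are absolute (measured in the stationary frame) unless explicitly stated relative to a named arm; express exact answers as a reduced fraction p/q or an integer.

topology: planetary set — G1 13T / G2 16T / G3 45T, arm = carrier (Willis)
row 1 (train locked, turned with arm): all members turn x
superposition row 2 [arm held]: sun y, ring −(13/45)·y, arm 0
boundary: total ω_arm = x = 0 and total ω_sun = x + y = 1  ⇒  y = 1, x = 0
row 2 ring = −(13/45)·1 = -13/45
totals (row 1 + row 2): sun 0 + 1 = 1, ring 0 + (-13/45) = -13/45, arm 0 + 0 = 0
asked cell (row2, sun) = 1

row1: w_G1=0 w_G3=0 w_R=0
row2: w_G1=1 w_G3=-13/45 w_R=0
total: w_G1=1 w_G3=-13/45 w_R=0
asked value: 1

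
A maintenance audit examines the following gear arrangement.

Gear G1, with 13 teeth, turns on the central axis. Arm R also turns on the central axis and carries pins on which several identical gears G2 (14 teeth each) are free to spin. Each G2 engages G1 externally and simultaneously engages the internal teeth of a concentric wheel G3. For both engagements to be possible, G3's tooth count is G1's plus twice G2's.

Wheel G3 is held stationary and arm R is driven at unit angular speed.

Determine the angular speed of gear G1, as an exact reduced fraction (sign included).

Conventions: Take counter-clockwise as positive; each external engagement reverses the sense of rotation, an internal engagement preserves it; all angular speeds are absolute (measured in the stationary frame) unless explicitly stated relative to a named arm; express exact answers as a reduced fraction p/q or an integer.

54/13

topology: planetary set — G1 13T / G2 14T / G3 41T, arm = carrier (Willis)
ring teeth: 13 + 2·14 = 41
13(ω_sun−ω_arm) = −41(ω_ring−ω_arm),  ω_ring = 0, ω_arm = 1
ω_sun = 1 − (41/13)(0−1) = 54/13
exact speed ratio = 54/13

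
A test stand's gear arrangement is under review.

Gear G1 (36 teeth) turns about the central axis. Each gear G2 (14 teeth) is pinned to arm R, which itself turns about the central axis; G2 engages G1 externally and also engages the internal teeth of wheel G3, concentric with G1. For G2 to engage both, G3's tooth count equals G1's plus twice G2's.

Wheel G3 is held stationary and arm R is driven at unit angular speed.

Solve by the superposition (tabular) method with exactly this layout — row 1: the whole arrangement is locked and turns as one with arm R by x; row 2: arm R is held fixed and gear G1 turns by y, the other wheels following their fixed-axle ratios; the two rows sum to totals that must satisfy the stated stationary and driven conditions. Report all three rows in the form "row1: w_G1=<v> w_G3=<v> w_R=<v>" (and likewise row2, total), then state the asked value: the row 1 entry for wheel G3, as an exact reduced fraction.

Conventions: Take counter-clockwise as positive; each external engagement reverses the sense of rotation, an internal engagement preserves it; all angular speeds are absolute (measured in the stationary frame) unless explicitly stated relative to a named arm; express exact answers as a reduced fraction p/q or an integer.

class = planetary set [G3 = 36+2·14 = 64; Willis about the carrier]
superposition row 1 [locked train]: every member turns x
row 2: sun turns y, ring = −(36/64)·y, arm 0
boundary: total ω_ring = x − (36/64)·y = 0 and total ω_arm = x = 1  ⇒  y = 16/9, x = 1
row 2 ring = −(36/64)·16/9 = -1
totals (row 1 + row 2): sun 1 + 16/9 = 25/9, ring 1 + (-1) = 0, arm 1 + 0 = 1
asked cell (row1, ring) = 1

row1: w_G1=1 w_G3=1 w_R=1
row2: w_G1=16/9 w_G3=-1 w_R=0
total: w_G1=25/9 w_G3=0 w_R=1
asked value: 1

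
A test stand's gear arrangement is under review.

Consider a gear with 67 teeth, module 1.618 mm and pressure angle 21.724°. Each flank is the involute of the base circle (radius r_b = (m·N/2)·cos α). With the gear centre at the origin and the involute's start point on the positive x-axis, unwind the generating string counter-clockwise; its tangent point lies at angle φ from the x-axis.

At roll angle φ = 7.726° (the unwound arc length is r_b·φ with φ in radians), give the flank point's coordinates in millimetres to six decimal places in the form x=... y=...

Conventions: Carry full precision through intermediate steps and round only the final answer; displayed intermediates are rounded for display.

x=50.809081 y=0.041078

class = single-mesh tooth geometry [base-circle involute, m = 1.618, 67T]
pitch radius r_p = m·N/2 = 1.618·67/2 = 54.203000
base radius r_b = r_p·cos α = 54.203000·cos 21.724° = 50.353373
roll angle φ = 7.726° = 0.13484414 rad
x = r_b·(cos φ + φ·sin φ) = 50.809081
y = r_b·(sin φ − φ·cos φ) = 0.041078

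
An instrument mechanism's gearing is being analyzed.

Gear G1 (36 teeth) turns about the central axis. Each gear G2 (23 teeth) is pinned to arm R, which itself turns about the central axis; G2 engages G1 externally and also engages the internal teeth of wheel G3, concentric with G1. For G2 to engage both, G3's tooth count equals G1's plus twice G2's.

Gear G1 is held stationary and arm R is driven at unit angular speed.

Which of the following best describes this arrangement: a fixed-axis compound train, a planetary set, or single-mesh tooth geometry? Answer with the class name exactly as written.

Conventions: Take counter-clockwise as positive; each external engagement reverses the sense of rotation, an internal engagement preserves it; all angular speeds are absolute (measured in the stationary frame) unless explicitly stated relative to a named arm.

topology: planetary set — G1 36T / G2 23T / G3 82T, arm = carrier (Willis)
classification: planetary set

planetary set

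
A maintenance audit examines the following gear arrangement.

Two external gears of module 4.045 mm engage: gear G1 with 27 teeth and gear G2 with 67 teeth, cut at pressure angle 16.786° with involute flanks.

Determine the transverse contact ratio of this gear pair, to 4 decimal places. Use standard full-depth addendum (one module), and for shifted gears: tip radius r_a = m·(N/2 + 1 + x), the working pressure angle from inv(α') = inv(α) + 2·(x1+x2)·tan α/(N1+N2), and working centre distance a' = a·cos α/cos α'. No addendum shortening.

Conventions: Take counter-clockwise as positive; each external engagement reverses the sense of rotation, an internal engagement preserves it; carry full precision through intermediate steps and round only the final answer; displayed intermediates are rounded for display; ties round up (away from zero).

single-mesh involute tooth geometry (27T engaging 67T at module 4.045)
base radii: r_b1 = 52.280679, r_b2 = 129.733538
tip radii: r_a1 = 58.652500, r_a2 = 139.552500
no profile shift: α' = α, a' = a
action lengths: √(r_a1²−r_b1²) = 26.586581, √(r_a2²−r_b2²) = 51.420904
base pitch p_b = π·m·cos α = 12.166267
CR = (26.586581 + 51.420904 − 190.115000·sin 16.78600°)/12.166267 = 1.898913
contact ratio ≈ 1.8989

1.8989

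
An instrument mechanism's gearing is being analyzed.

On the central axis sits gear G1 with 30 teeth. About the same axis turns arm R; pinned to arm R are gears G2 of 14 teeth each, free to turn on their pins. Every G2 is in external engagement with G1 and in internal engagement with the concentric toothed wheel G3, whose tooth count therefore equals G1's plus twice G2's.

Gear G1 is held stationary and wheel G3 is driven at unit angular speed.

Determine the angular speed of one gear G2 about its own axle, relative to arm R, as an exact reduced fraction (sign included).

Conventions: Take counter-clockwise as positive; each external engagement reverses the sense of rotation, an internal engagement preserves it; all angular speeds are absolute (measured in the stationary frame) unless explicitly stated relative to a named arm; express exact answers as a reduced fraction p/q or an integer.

class = planetary set [G3 = 30+2·14 = 58; Willis about the carrier]
ring teeth: 30 + 2·14 = 58
30(ω_sun−ω_arm) = −58(ω_ring−ω_arm),  ω_sun = 0, ω_ring = 1
30(0−ω_arm) = −58(1−ω_arm)  ⇒  88·ω_arm = 58  ⇒  ω_arm = 29/44
sun–planet mesh: 30·(0−29/44) = −14·(ω_p−ω_arm)  ⇒  ω_p−ω_arm = 435/308
exact speed ratio = 435/308

435/308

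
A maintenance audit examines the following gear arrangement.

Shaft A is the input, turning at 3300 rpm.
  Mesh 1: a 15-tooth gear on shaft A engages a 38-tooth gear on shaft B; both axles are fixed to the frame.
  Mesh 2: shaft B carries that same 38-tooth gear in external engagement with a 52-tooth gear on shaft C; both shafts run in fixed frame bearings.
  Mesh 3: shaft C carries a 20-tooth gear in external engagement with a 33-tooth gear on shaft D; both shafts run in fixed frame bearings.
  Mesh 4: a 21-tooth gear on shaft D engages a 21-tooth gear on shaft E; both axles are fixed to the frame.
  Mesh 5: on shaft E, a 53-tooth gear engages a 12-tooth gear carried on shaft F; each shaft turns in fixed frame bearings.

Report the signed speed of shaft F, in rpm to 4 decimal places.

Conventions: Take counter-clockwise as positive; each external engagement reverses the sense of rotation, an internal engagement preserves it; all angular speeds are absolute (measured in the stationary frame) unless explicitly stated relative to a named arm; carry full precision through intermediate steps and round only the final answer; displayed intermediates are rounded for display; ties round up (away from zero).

-2548.0769 rpm

topology: fixed-axis compound train — 5 meshes, A→F
mesh 1 [15T→38T]: ω = 3300.0000×15/38 = 1302.6316 rpm, sense flips to −
mesh 2 [38T→52T]: ω = 1302.6316×38/52 = 951.9231 rpm, sense flips to +
mesh 3 [20T→33T]: ω = 951.9231×20/33 = 576.9231 rpm, sense flips to −
mesh 4 [21T→21T]: ω = 576.9231×21/21 = 576.9231 rpm, sense flips to +
mesh 5 [53T→12T]: ω = 576.9231×53/12 = 2548.0769 rpm, sense flips to −
signed output speed = -2548.0769 rpm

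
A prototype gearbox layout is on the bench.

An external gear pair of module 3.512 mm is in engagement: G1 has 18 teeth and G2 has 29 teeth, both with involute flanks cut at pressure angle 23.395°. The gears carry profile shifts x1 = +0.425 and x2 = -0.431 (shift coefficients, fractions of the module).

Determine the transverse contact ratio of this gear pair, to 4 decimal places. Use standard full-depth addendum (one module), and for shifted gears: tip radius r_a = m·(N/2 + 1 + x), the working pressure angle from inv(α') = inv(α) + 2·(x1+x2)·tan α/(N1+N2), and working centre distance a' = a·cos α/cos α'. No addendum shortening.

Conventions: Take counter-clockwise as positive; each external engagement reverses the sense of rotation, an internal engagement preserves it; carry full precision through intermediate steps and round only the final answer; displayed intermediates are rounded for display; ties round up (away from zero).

class = single-mesh tooth geometry [involute pair 18T × 29T, m = 3.512]
base radii: r_b1 = 29.009484, r_b2 = 46.737501
tip radii: r_a1 = 36.612600, r_a2 = 52.922328
inv(α') = inv(23.395°) + 2·(+0.425-0.431)·tan α/(18+29) = 0.02420480  ⇒  α' = 23.36113°
a' = a·cos α / cos α' = 82.5320·cos 23.395°/cos 23.36113° = 82.510914
action lengths: √(r_a1²−r_b1²) = 22.336793, √(r_a2²−r_b2²) = 24.826977
base pitch p_b = π·m·cos α = 10.126220
CR = (22.336793 + 24.826977 − 82.510914·sin 23.36113°)/10.126220 = 1.426605
contact ratio ≈ 1.4266

1.4266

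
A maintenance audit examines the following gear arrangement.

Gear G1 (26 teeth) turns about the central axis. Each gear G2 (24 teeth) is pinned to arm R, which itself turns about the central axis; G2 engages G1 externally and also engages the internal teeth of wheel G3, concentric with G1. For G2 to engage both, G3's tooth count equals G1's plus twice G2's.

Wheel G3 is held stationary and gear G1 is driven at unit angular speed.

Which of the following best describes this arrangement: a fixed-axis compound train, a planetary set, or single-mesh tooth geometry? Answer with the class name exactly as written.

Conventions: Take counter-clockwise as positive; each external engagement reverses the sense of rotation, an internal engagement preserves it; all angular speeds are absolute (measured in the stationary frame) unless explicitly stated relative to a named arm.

planetary set

recognized (axles ride arm R): planetary set, 26/24/74 teeth
classification: planetary set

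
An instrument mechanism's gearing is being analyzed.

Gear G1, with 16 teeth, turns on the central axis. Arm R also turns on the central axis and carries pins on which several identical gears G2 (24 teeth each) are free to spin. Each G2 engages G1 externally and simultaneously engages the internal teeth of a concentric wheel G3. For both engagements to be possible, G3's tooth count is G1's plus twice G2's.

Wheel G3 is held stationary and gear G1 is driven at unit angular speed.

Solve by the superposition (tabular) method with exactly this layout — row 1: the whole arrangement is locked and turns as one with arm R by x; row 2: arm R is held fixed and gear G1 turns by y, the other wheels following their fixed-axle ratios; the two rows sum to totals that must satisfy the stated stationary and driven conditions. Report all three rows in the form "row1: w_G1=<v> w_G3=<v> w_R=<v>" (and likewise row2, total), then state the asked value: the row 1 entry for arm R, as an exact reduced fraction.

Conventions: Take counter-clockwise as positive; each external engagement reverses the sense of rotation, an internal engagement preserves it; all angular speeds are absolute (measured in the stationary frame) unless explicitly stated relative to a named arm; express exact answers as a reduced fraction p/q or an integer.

row1: w_G1=1/5 w_G3=1/5 w_R=1/5
row2: w_G1=4/5 w_G3=-1/5 w_R=0
total: w_G1=1 w_G3=0 w_R=1/5
asked value: 1/5

planetary set (16T centre, 24T on arm, 64T internal) — Willis relation
row 1 — lock + rotate with arm: ω_sun = ω_ring = ω_arm = x
superposition row 2 [arm held]: sun y, ring −(16/64)·y, arm 0
boundary: total ω_ring = x − (16/64)·y = 0 and total ω_sun = x + y = 1  ⇒  y = 4/5, x = 1/5
row 2 ring = −(16/64)·4/5 = -1/5
totals (row 1 + row 2): sun 1/5 + 4/5 = 1, ring 1/5 + (-1/5) = 0, arm 1/5 + 0 = 1/5
asked cell (row1, arm) = 1/5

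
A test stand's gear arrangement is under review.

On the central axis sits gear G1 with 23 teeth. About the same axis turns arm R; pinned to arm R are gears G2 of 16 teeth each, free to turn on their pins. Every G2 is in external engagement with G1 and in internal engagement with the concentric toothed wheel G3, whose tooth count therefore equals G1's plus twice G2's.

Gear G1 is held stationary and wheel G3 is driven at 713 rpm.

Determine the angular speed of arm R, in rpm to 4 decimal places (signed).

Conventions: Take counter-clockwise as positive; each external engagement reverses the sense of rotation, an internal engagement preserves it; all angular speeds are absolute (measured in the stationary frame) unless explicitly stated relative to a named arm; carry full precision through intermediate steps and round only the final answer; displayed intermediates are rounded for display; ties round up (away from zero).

recognized (axles ride arm R): planetary set, 23/16/55 teeth
normalise by the input: solve with ω_ring = 1, then scale by 713 rpm
ring teeth: 23 + 2·16 = 55
23(ω_sun−ω_arm) = −55(ω_ring−ω_arm),  ω_sun = 0, ω_ring = 1
23(0−ω_arm) = −55(1−ω_arm)  ⇒  78·ω_arm = 55  ⇒  ω_arm = 55/78
scale: ω_arm = 55/78 × 713 rpm = +502.7564 rpm

+502.7564 rpm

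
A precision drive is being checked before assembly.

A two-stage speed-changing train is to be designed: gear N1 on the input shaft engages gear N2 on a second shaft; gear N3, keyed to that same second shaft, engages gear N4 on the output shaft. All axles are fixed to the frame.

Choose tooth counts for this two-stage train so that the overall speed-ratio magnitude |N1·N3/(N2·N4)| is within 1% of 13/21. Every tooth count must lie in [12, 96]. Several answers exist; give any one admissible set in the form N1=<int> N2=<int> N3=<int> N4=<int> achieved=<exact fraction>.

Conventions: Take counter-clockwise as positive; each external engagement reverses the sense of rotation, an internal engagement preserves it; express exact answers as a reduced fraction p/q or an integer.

N1=12 N2=21 N3=13 N4=12 achieved=13/21

2-stage fixed-axis compound train for ratio 13/21
target = 13/21 in lowest terms: an exact hit needs N1·N3 = k·13 and N2·N4 = k·21 for one integer k, every count in [12, 96]; additionally prefer no 1:1 stage (N1 ≠ N2, N3 ≠ N4)
k = 1…11: no 1:1-free in-range split of k·13 and k·21 into factor pairs; take k = 12
k = 12: N1·N3 = 156 = 12·13, N2·N4 = 252 = 21·12
achieved = 12·13/(21·12) = 13/21; |achieved − target| = 0 ≤ 13/2100 ✓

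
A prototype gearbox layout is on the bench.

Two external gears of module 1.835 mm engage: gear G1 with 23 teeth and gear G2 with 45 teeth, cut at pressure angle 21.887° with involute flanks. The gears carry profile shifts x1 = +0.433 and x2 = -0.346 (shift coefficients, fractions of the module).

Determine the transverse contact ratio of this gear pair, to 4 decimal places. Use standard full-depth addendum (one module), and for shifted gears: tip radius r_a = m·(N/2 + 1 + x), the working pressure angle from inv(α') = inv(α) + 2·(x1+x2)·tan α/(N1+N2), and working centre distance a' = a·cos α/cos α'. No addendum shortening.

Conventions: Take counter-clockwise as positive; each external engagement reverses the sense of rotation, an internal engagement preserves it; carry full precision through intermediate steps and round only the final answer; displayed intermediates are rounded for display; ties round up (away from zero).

1.5138

single-mesh involute tooth geometry (23T engaging 45T at module 1.835)
base radii: r_b1 = 19.581450, r_b2 = 38.311532
tip radii: r_a1 = 23.732055, r_a2 = 42.487590
inv(α') = inv(21.887°) + 2·(+0.433-0.346)·tan α/(23+45) = 0.02076164  ⇒  α' = 22.24541°
a' = a·cos α / cos α' = 62.3900·cos 21.887°/cos 22.24541° = 62.548409
action lengths: √(r_a1²−r_b1²) = 13.408104, √(r_a2²−r_b2²) = 18.369044
base pitch p_b = π·m·cos α = 5.349299
CR = (13.408104 + 18.369044 − 62.548409·sin 22.24541°)/5.349299 = 1.513828
contact ratio ≈ 1.5138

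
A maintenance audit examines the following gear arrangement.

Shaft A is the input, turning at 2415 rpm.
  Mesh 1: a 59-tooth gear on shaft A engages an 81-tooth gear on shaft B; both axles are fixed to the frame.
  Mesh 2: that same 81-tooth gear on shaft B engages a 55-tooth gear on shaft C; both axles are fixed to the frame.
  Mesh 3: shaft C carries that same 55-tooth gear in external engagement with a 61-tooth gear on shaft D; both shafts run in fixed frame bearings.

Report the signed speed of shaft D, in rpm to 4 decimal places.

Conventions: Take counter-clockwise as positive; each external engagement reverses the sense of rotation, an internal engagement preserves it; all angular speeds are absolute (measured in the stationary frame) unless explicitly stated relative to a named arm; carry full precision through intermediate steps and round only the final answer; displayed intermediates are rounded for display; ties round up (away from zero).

-2335.8197 rpm

3-mesh fixed-axis compound train (all bearings frame-fixed)
mesh 1 [59T→81T]: ω = 2415.0000×59/81 = 1759.0741 rpm, sense flips to −
mesh 2 [81T→55T]: ω = 1759.0741×81/55 = 2590.6364 rpm, sense flips to +
mesh 3 [55T→61T]: ω = 2590.6364×55/61 = 2335.8197 rpm, sense flips to −
signed output speed = -2335.8197 rpm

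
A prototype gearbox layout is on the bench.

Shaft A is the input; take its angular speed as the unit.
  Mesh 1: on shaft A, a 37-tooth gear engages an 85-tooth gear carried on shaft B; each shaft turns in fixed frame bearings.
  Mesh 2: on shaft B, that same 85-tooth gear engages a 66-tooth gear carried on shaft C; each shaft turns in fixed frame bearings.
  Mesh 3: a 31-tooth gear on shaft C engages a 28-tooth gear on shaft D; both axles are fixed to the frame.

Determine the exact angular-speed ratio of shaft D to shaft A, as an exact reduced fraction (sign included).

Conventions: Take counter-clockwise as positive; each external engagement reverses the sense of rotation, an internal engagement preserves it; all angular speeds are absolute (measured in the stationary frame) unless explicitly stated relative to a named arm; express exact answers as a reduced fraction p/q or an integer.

class = fixed-axis compound train [3 meshes; 3 ratios multiply, 3 sense flips]
mesh 1 [37T→85T]: running ratio 37/85, sense −
mesh 2 [85T→66T]: running ratio 37/66, sense +
mesh 3 [31T→28T]: running ratio 1147/1848, sense −
ω_out/ω_in = -1147/1848

-1147/1848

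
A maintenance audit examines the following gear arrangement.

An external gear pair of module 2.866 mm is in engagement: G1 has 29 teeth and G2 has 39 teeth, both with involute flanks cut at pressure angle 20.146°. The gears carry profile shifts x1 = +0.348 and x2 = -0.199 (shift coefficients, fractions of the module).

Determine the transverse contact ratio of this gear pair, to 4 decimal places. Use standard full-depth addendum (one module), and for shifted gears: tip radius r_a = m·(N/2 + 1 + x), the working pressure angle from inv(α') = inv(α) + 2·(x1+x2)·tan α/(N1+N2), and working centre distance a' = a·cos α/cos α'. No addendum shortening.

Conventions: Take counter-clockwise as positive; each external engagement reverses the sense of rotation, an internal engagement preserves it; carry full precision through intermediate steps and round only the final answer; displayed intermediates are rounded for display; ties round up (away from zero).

single-mesh involute tooth geometry (29T engaging 39T at module 2.866)
base radii: r_b1 = 39.014461, r_b2 = 52.467724
tip radii: r_a1 = 45.420368, r_a2 = 58.182666
inv(α') = inv(20.146°) + 2·(+0.348-0.199)·tan α/(29+39) = 0.01685234  ⇒  α' = 20.80653°
a' = a·cos α / cos α' = 97.4440·cos 20.146°/cos 20.80653° = 97.864395
action lengths: √(r_a1²−r_b1²) = 23.256862, √(r_a2²−r_b2²) = 25.146781
base pitch p_b = π·m·cos α = 8.452934
CR = (23.256862 + 25.146781 − 97.864395·sin 20.80653°)/8.452934 = 1.613745
contact ratio ≈ 1.6137

1.6137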